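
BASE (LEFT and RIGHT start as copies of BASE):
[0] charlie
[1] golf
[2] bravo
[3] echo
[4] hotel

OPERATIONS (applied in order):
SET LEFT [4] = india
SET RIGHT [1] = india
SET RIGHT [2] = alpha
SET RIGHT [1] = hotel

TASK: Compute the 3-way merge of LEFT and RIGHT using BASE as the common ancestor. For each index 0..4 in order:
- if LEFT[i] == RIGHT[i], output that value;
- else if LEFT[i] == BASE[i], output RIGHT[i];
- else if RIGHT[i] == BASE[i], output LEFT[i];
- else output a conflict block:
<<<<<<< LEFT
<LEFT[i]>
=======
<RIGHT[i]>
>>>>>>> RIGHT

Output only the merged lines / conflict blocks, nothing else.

Final LEFT:  [charlie, golf, bravo, echo, india]
Final RIGHT: [charlie, hotel, alpha, echo, hotel]
i=0: L=charlie R=charlie -> agree -> charlie
i=1: L=golf=BASE, R=hotel -> take RIGHT -> hotel
i=2: L=bravo=BASE, R=alpha -> take RIGHT -> alpha
i=3: L=echo R=echo -> agree -> echo
i=4: L=india, R=hotel=BASE -> take LEFT -> india

Answer: charlie
hotel
alpha
echo
india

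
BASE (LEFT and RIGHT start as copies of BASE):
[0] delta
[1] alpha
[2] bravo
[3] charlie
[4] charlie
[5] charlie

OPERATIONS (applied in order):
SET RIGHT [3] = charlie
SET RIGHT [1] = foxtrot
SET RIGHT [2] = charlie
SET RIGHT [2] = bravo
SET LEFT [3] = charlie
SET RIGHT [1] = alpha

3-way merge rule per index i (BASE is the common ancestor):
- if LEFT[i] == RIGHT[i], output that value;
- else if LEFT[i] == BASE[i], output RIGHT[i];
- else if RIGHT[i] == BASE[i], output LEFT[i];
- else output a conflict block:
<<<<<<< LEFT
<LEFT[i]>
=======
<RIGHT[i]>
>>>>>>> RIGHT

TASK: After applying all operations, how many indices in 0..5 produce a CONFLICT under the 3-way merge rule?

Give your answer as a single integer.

Final LEFT:  [delta, alpha, bravo, charlie, charlie, charlie]
Final RIGHT: [delta, alpha, bravo, charlie, charlie, charlie]
i=0: L=delta R=delta -> agree -> delta
i=1: L=alpha R=alpha -> agree -> alpha
i=2: L=bravo R=bravo -> agree -> bravo
i=3: L=charlie R=charlie -> agree -> charlie
i=4: L=charlie R=charlie -> agree -> charlie
i=5: L=charlie R=charlie -> agree -> charlie
Conflict count: 0

Answer: 0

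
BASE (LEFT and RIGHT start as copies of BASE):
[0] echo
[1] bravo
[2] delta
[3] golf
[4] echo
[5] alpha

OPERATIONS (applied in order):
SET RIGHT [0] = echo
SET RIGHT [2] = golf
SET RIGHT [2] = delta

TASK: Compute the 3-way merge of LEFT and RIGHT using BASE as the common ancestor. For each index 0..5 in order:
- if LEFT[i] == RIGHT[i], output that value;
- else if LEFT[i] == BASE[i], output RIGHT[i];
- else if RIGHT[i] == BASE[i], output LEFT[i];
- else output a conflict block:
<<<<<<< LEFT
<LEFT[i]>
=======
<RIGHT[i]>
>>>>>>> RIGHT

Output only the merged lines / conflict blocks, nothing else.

Final LEFT:  [echo, bravo, delta, golf, echo, alpha]
Final RIGHT: [echo, bravo, delta, golf, echo, alpha]
i=0: L=echo R=echo -> agree -> echo
i=1: L=bravo R=bravo -> agree -> bravo
i=2: L=delta R=delta -> agree -> delta
i=3: L=golf R=golf -> agree -> golf
i=4: L=echo R=echo -> agree -> echo
i=5: L=alpha R=alpha -> agree -> alpha

Answer: echo
bravo
delta
golf
echo
alpha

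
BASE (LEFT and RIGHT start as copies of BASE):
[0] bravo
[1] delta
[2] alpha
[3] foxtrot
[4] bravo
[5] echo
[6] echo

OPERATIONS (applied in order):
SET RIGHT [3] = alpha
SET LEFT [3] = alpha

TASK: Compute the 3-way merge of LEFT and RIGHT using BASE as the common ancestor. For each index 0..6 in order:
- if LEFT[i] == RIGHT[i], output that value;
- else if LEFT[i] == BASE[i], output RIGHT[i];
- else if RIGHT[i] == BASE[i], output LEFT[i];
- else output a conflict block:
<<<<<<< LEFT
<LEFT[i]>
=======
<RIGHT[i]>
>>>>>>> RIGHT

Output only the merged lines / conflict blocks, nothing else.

Answer: bravo
delta
alpha
alpha
bravo
echo
echo

Derivation:
Final LEFT:  [bravo, delta, alpha, alpha, bravo, echo, echo]
Final RIGHT: [bravo, delta, alpha, alpha, bravo, echo, echo]
i=0: L=bravo R=bravo -> agree -> bravo
i=1: L=delta R=delta -> agree -> delta
i=2: L=alpha R=alpha -> agree -> alpha
i=3: L=alpha R=alpha -> agree -> alpha
i=4: L=bravo R=bravo -> agree -> bravo
i=5: L=echo R=echo -> agree -> echo
i=6: L=echo R=echo -> agree -> echo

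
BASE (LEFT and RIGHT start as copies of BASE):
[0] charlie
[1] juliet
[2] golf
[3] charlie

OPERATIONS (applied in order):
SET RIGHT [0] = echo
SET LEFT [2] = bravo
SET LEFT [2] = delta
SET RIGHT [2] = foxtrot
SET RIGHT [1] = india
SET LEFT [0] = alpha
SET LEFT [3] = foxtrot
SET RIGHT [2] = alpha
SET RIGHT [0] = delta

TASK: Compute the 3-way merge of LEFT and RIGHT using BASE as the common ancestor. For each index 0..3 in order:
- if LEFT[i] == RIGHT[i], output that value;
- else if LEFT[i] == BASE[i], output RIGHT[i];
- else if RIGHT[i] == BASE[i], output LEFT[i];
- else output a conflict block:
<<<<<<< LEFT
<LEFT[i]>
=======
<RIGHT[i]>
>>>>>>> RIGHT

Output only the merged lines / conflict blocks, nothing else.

Final LEFT:  [alpha, juliet, delta, foxtrot]
Final RIGHT: [delta, india, alpha, charlie]
i=0: BASE=charlie L=alpha R=delta all differ -> CONFLICT
i=1: L=juliet=BASE, R=india -> take RIGHT -> india
i=2: BASE=golf L=delta R=alpha all differ -> CONFLICT
i=3: L=foxtrot, R=charlie=BASE -> take LEFT -> foxtrot

Answer: <<<<<<< LEFT
alpha
=======
delta
>>>>>>> RIGHT
india
<<<<<<< LEFT
delta
=======
alpha
>>>>>>> RIGHT
foxtrot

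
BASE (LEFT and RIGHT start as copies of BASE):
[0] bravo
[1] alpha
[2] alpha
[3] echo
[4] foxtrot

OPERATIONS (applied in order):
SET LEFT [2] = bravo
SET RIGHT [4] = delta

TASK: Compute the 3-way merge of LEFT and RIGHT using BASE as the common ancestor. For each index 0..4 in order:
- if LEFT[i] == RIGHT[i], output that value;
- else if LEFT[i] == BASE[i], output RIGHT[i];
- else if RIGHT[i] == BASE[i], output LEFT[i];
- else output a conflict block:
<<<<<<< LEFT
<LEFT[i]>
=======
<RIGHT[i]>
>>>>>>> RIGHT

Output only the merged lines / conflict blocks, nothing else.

Final LEFT:  [bravo, alpha, bravo, echo, foxtrot]
Final RIGHT: [bravo, alpha, alpha, echo, delta]
i=0: L=bravo R=bravo -> agree -> bravo
i=1: L=alpha R=alpha -> agree -> alpha
i=2: L=bravo, R=alpha=BASE -> take LEFT -> bravo
i=3: L=echo R=echo -> agree -> echo
i=4: L=foxtrot=BASE, R=delta -> take RIGHT -> delta

Answer: bravo
alpha
bravo
echo
delta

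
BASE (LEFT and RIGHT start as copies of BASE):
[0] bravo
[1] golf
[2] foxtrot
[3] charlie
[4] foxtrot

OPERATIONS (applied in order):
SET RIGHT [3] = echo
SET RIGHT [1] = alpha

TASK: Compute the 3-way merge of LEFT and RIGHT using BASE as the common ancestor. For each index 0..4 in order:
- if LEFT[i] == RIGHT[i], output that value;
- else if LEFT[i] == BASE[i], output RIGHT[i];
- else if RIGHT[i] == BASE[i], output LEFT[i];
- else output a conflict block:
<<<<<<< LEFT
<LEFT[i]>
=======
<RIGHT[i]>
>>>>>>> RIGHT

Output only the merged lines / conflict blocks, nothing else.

Final LEFT:  [bravo, golf, foxtrot, charlie, foxtrot]
Final RIGHT: [bravo, alpha, foxtrot, echo, foxtrot]
i=0: L=bravo R=bravo -> agree -> bravo
i=1: L=golf=BASE, R=alpha -> take RIGHT -> alpha
i=2: L=foxtrot R=foxtrot -> agree -> foxtrot
i=3: L=charlie=BASE, R=echo -> take RIGHT -> echo
i=4: L=foxtrot R=foxtrot -> agree -> foxtrot

Answer: bravo
alpha
foxtrot
echo
foxtrot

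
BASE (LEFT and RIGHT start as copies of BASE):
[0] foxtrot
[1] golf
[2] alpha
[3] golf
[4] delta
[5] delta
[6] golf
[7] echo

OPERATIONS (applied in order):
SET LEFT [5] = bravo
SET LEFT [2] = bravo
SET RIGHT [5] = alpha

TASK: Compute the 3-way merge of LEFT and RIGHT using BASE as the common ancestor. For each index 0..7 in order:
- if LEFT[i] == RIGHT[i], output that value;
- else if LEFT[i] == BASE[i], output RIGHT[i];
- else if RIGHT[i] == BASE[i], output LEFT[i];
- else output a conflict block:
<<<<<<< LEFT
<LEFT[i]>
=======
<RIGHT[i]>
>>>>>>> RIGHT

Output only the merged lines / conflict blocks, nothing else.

Final LEFT:  [foxtrot, golf, bravo, golf, delta, bravo, golf, echo]
Final RIGHT: [foxtrot, golf, alpha, golf, delta, alpha, golf, echo]
i=0: L=foxtrot R=foxtrot -> agree -> foxtrot
i=1: L=golf R=golf -> agree -> golf
i=2: L=bravo, R=alpha=BASE -> take LEFT -> bravo
i=3: L=golf R=golf -> agree -> golf
i=4: L=delta R=delta -> agree -> delta
i=5: BASE=delta L=bravo R=alpha all differ -> CONFLICT
i=6: L=golf R=golf -> agree -> golf
i=7: L=echo R=echo -> agree -> echo

Answer: foxtrot
golf
bravo
golf
delta
<<<<<<< LEFT
bravo
=======
alpha
>>>>>>> RIGHT
golf
echo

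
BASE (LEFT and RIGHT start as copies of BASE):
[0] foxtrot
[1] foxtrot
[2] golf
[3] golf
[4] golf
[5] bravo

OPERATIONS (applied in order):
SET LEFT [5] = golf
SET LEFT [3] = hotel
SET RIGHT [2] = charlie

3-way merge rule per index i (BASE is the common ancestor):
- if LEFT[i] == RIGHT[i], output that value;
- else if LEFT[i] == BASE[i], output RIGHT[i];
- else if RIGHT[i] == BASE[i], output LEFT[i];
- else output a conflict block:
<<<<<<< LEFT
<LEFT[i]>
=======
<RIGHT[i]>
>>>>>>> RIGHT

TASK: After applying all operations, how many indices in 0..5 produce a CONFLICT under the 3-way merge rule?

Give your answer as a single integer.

Final LEFT:  [foxtrot, foxtrot, golf, hotel, golf, golf]
Final RIGHT: [foxtrot, foxtrot, charlie, golf, golf, bravo]
i=0: L=foxtrot R=foxtrot -> agree -> foxtrot
i=1: L=foxtrot R=foxtrot -> agree -> foxtrot
i=2: L=golf=BASE, R=charlie -> take RIGHT -> charlie
i=3: L=hotel, R=golf=BASE -> take LEFT -> hotel
i=4: L=golf R=golf -> agree -> golf
i=5: L=golf, R=bravo=BASE -> take LEFT -> golf
Conflict count: 0

Answer: 0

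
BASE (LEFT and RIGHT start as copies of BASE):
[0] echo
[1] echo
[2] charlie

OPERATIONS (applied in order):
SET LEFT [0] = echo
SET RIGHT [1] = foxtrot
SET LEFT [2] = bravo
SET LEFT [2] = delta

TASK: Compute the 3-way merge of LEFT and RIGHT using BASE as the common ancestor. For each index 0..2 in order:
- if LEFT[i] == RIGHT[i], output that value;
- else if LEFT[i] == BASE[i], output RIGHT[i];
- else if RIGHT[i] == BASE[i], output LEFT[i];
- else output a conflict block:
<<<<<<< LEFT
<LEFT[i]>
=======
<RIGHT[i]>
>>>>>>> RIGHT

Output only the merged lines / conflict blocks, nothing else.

Answer: echo
foxtrot
delta

Derivation:
Final LEFT:  [echo, echo, delta]
Final RIGHT: [echo, foxtrot, charlie]
i=0: L=echo R=echo -> agree -> echo
i=1: L=echo=BASE, R=foxtrot -> take RIGHT -> foxtrot
i=2: L=delta, R=charlie=BASE -> take LEFT -> delta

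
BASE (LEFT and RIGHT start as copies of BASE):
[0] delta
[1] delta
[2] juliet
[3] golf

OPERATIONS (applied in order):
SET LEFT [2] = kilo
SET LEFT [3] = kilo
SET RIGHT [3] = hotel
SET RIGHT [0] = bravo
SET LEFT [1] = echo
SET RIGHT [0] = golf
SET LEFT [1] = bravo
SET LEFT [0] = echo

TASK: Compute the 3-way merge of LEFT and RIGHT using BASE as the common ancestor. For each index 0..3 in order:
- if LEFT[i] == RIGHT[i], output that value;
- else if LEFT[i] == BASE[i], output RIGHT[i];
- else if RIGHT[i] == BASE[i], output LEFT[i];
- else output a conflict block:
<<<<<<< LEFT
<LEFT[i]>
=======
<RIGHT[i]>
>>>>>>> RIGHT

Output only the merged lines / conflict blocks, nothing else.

Final LEFT:  [echo, bravo, kilo, kilo]
Final RIGHT: [golf, delta, juliet, hotel]
i=0: BASE=delta L=echo R=golf all differ -> CONFLICT
i=1: L=bravo, R=delta=BASE -> take LEFT -> bravo
i=2: L=kilo, R=juliet=BASE -> take LEFT -> kilo
i=3: BASE=golf L=kilo R=hotel all differ -> CONFLICT

Answer: <<<<<<< LEFT
echo
=======
golf
>>>>>>> RIGHT
bravo
kilo
<<<<<<< LEFT
kilo
=======
hotel
>>>>>>> RIGHT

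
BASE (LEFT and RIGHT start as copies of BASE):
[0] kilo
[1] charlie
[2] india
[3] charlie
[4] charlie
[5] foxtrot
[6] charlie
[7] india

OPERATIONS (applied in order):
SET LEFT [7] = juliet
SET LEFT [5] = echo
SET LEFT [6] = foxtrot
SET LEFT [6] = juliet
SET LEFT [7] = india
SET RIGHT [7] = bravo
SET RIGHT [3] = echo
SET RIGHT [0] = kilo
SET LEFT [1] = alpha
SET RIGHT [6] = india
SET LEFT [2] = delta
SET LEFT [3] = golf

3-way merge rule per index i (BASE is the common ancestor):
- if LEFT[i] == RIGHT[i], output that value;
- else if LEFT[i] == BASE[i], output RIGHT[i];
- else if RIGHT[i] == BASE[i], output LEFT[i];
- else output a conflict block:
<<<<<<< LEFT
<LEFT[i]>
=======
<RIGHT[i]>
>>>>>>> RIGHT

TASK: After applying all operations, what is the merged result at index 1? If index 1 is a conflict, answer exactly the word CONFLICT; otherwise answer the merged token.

Answer: alpha

Derivation:
Final LEFT:  [kilo, alpha, delta, golf, charlie, echo, juliet, india]
Final RIGHT: [kilo, charlie, india, echo, charlie, foxtrot, india, bravo]
i=0: L=kilo R=kilo -> agree -> kilo
i=1: L=alpha, R=charlie=BASE -> take LEFT -> alpha
i=2: L=delta, R=india=BASE -> take LEFT -> delta
i=3: BASE=charlie L=golf R=echo all differ -> CONFLICT
i=4: L=charlie R=charlie -> agree -> charlie
i=5: L=echo, R=foxtrot=BASE -> take LEFT -> echo
i=6: BASE=charlie L=juliet R=india all differ -> CONFLICT
i=7: L=india=BASE, R=bravo -> take RIGHT -> bravo
Index 1 -> alpha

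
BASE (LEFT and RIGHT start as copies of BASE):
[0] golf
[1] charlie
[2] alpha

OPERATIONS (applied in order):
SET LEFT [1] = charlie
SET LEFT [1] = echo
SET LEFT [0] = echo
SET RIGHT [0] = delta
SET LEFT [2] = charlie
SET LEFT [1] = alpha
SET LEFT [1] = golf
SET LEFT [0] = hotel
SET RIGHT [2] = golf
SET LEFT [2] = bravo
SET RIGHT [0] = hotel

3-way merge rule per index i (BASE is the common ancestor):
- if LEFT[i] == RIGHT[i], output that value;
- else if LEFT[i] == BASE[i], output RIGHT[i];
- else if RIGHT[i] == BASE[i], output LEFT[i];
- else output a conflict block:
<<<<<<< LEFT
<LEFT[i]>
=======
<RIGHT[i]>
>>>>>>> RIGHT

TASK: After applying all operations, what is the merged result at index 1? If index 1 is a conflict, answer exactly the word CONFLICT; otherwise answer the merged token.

Final LEFT:  [hotel, golf, bravo]
Final RIGHT: [hotel, charlie, golf]
i=0: L=hotel R=hotel -> agree -> hotel
i=1: L=golf, R=charlie=BASE -> take LEFT -> golf
i=2: BASE=alpha L=bravo R=golf all differ -> CONFLICT
Index 1 -> golf

Answer: golf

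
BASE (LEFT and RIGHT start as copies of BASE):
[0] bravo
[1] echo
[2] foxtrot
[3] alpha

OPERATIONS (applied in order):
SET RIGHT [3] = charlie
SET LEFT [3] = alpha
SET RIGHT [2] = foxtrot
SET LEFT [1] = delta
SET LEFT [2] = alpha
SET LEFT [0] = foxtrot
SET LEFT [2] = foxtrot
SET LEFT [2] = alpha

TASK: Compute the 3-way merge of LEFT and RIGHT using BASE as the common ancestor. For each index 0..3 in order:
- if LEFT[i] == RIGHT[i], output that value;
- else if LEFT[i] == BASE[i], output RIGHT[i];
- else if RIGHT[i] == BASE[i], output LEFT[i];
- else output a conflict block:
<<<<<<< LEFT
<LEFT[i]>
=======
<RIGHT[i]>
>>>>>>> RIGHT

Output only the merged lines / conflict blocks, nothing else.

Answer: foxtrot
delta
alpha
charlie

Derivation:
Final LEFT:  [foxtrot, delta, alpha, alpha]
Final RIGHT: [bravo, echo, foxtrot, charlie]
i=0: L=foxtrot, R=bravo=BASE -> take LEFT -> foxtrot
i=1: L=delta, R=echo=BASE -> take LEFT -> delta
i=2: L=alpha, R=foxtrot=BASE -> take LEFT -> alpha
i=3: L=alpha=BASE, R=charlie -> take RIGHT -> charlie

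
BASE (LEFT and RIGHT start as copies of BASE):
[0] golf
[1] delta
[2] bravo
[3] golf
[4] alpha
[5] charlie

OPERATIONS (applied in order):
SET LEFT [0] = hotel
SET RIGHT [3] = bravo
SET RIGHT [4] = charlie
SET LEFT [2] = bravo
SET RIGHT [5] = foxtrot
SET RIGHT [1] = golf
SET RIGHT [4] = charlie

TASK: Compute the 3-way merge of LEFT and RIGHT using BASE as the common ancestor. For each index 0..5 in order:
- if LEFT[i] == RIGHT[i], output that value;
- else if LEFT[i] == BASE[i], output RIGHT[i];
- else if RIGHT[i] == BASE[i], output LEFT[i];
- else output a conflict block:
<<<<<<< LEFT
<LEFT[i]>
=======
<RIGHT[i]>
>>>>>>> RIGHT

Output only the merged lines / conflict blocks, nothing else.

Final LEFT:  [hotel, delta, bravo, golf, alpha, charlie]
Final RIGHT: [golf, golf, bravo, bravo, charlie, foxtrot]
i=0: L=hotel, R=golf=BASE -> take LEFT -> hotel
i=1: L=delta=BASE, R=golf -> take RIGHT -> golf
i=2: L=bravo R=bravo -> agree -> bravo
i=3: L=golf=BASE, R=bravo -> take RIGHT -> bravo
i=4: L=alpha=BASE, R=charlie -> take RIGHT -> charlie
i=5: L=charlie=BASE, R=foxtrot -> take RIGHT -> foxtrot

Answer: hotel
golf
bravo
bravo
charlie
foxtrot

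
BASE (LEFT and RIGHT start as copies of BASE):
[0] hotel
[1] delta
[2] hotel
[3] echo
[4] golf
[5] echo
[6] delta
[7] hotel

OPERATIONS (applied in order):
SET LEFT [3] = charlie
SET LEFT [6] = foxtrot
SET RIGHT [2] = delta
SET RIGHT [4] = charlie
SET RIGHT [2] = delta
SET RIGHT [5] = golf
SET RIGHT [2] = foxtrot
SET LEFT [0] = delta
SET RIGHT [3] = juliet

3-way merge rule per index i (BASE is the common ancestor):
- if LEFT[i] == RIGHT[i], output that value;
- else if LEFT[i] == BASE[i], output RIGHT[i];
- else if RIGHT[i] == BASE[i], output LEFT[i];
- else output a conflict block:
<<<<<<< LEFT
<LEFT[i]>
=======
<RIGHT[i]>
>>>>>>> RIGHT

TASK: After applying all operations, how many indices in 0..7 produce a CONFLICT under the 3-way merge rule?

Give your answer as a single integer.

Final LEFT:  [delta, delta, hotel, charlie, golf, echo, foxtrot, hotel]
Final RIGHT: [hotel, delta, foxtrot, juliet, charlie, golf, delta, hotel]
i=0: L=delta, R=hotel=BASE -> take LEFT -> delta
i=1: L=delta R=delta -> agree -> delta
i=2: L=hotel=BASE, R=foxtrot -> take RIGHT -> foxtrot
i=3: BASE=echo L=charlie R=juliet all differ -> CONFLICT
i=4: L=golf=BASE, R=charlie -> take RIGHT -> charlie
i=5: L=echo=BASE, R=golf -> take RIGHT -> golf
i=6: L=foxtrot, R=delta=BASE -> take LEFT -> foxtrot
i=7: L=hotel R=hotel -> agree -> hotel
Conflict count: 1

Answer: 1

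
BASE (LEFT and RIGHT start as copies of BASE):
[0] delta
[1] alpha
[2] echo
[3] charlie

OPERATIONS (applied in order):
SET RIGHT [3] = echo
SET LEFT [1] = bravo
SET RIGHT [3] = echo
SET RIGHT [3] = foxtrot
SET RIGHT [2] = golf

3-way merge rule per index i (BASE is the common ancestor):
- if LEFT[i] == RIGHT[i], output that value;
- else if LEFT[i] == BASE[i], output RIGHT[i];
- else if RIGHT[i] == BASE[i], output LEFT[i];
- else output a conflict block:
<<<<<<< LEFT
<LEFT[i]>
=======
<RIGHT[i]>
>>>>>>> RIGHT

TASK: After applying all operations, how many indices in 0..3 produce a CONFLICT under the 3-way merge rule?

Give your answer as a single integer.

Final LEFT:  [delta, bravo, echo, charlie]
Final RIGHT: [delta, alpha, golf, foxtrot]
i=0: L=delta R=delta -> agree -> delta
i=1: L=bravo, R=alpha=BASE -> take LEFT -> bravo
i=2: L=echo=BASE, R=golf -> take RIGHT -> golf
i=3: L=charlie=BASE, R=foxtrot -> take RIGHT -> foxtrot
Conflict count: 0

Answer: 0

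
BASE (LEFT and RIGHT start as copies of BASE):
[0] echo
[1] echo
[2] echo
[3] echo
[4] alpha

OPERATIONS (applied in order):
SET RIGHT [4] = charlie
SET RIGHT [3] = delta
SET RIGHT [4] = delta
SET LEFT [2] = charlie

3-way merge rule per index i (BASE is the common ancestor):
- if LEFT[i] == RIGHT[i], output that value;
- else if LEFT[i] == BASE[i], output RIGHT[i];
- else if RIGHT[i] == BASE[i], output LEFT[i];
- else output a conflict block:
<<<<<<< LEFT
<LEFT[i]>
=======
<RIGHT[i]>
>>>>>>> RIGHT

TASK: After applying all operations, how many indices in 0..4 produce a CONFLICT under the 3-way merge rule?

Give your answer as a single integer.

Answer: 0

Derivation:
Final LEFT:  [echo, echo, charlie, echo, alpha]
Final RIGHT: [echo, echo, echo, delta, delta]
i=0: L=echo R=echo -> agree -> echo
i=1: L=echo R=echo -> agree -> echo
i=2: L=charlie, R=echo=BASE -> take LEFT -> charlie
i=3: L=echo=BASE, R=delta -> take RIGHT -> delta
i=4: L=alpha=BASE, R=delta -> take RIGHT -> delta
Conflict count: 0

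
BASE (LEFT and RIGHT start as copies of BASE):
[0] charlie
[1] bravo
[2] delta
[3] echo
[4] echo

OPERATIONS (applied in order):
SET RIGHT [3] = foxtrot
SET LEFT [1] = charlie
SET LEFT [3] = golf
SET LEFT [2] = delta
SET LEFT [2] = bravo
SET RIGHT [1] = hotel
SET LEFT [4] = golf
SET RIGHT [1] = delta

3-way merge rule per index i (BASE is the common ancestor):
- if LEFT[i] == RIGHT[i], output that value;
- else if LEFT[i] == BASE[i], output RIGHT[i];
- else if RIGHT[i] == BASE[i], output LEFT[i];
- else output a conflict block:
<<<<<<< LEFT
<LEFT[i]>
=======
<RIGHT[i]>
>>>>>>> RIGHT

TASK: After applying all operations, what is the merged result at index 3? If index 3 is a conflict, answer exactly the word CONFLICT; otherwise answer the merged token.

Final LEFT:  [charlie, charlie, bravo, golf, golf]
Final RIGHT: [charlie, delta, delta, foxtrot, echo]
i=0: L=charlie R=charlie -> agree -> charlie
i=1: BASE=bravo L=charlie R=delta all differ -> CONFLICT
i=2: L=bravo, R=delta=BASE -> take LEFT -> bravo
i=3: BASE=echo L=golf R=foxtrot all differ -> CONFLICT
i=4: L=golf, R=echo=BASE -> take LEFT -> golf
Index 3 -> CONFLICT

Answer: CONFLICT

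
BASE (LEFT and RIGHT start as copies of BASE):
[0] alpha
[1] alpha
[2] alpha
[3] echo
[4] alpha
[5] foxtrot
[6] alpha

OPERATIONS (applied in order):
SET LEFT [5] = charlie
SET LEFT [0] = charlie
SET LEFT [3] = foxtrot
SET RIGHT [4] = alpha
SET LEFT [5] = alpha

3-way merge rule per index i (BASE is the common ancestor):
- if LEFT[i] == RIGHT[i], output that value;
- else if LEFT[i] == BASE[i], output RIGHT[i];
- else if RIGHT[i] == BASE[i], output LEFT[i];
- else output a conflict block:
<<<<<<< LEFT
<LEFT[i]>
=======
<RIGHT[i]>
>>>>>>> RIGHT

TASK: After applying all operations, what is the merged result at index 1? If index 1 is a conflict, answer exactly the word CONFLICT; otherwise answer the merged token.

Final LEFT:  [charlie, alpha, alpha, foxtrot, alpha, alpha, alpha]
Final RIGHT: [alpha, alpha, alpha, echo, alpha, foxtrot, alpha]
i=0: L=charlie, R=alpha=BASE -> take LEFT -> charlie
i=1: L=alpha R=alpha -> agree -> alpha
i=2: L=alpha R=alpha -> agree -> alpha
i=3: L=foxtrot, R=echo=BASE -> take LEFT -> foxtrot
i=4: L=alpha R=alpha -> agree -> alpha
i=5: L=alpha, R=foxtrot=BASE -> take LEFT -> alpha
i=6: L=alpha R=alpha -> agree -> alpha
Index 1 -> alpha

Answer: alpha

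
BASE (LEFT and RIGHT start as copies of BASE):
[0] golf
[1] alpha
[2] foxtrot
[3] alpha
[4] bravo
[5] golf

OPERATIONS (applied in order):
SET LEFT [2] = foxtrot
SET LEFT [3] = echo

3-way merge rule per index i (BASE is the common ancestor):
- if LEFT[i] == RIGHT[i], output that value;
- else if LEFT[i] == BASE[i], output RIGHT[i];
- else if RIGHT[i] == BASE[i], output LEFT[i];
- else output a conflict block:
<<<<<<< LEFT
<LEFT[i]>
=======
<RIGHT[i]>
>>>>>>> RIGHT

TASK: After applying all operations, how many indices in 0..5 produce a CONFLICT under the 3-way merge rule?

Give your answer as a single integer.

Final LEFT:  [golf, alpha, foxtrot, echo, bravo, golf]
Final RIGHT: [golf, alpha, foxtrot, alpha, bravo, golf]
i=0: L=golf R=golf -> agree -> golf
i=1: L=alpha R=alpha -> agree -> alpha
i=2: L=foxtrot R=foxtrot -> agree -> foxtrot
i=3: L=echo, R=alpha=BASE -> take LEFT -> echo
i=4: L=bravo R=bravo -> agree -> bravo
i=5: L=golf R=golf -> agree -> golf
Conflict count: 0

Answer: 0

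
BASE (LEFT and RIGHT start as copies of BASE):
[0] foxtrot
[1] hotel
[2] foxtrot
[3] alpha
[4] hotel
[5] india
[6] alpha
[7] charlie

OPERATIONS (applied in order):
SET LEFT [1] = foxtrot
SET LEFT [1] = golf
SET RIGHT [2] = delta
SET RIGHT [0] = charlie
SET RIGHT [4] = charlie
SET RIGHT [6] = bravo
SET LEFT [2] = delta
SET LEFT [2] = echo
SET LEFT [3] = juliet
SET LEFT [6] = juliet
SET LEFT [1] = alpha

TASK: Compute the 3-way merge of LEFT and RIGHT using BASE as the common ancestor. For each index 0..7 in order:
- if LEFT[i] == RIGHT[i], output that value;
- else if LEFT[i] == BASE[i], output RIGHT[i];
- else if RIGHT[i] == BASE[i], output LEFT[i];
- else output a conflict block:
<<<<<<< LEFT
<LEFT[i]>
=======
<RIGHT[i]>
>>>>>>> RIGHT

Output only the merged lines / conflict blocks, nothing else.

Answer: charlie
alpha
<<<<<<< LEFT
echo
=======
delta
>>>>>>> RIGHT
juliet
charlie
india
<<<<<<< LEFT
juliet
=======
bravo
>>>>>>> RIGHT
charlie

Derivation:
Final LEFT:  [foxtrot, alpha, echo, juliet, hotel, india, juliet, charlie]
Final RIGHT: [charlie, hotel, delta, alpha, charlie, india, bravo, charlie]
i=0: L=foxtrot=BASE, R=charlie -> take RIGHT -> charlie
i=1: L=alpha, R=hotel=BASE -> take LEFT -> alpha
i=2: BASE=foxtrot L=echo R=delta all differ -> CONFLICT
i=3: L=juliet, R=alpha=BASE -> take LEFT -> juliet
i=4: L=hotel=BASE, R=charlie -> take RIGHT -> charlie
i=5: L=india R=india -> agree -> india
i=6: BASE=alpha L=juliet R=bravo all differ -> CONFLICT
i=7: L=charlie R=charlie -> agree -> charlie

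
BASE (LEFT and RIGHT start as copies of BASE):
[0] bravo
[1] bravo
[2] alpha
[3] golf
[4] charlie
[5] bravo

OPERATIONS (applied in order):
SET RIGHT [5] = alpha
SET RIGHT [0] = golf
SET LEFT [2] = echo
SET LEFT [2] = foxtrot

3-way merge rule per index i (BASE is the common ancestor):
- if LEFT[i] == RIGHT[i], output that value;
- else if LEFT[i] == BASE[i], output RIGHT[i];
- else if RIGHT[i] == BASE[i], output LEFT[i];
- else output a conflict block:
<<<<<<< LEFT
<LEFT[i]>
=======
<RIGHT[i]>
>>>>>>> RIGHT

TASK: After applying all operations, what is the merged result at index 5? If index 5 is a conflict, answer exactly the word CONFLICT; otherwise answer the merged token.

Answer: alpha

Derivation:
Final LEFT:  [bravo, bravo, foxtrot, golf, charlie, bravo]
Final RIGHT: [golf, bravo, alpha, golf, charlie, alpha]
i=0: L=bravo=BASE, R=golf -> take RIGHT -> golf
i=1: L=bravo R=bravo -> agree -> bravo
i=2: L=foxtrot, R=alpha=BASE -> take LEFT -> foxtrot
i=3: L=golf R=golf -> agree -> golf
i=4: L=charlie R=charlie -> agree -> charlie
i=5: L=bravo=BASE, R=alpha -> take RIGHT -> alpha
Index 5 -> alpha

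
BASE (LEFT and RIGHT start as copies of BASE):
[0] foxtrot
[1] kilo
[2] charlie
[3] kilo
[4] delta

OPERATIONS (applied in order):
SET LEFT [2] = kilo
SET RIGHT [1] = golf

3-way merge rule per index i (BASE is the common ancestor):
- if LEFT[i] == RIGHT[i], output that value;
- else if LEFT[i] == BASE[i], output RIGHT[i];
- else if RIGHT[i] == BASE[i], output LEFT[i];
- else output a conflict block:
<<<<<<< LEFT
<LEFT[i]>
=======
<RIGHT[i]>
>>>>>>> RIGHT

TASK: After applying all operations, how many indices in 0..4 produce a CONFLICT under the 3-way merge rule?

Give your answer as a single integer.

Answer: 0

Derivation:
Final LEFT:  [foxtrot, kilo, kilo, kilo, delta]
Final RIGHT: [foxtrot, golf, charlie, kilo, delta]
i=0: L=foxtrot R=foxtrot -> agree -> foxtrot
i=1: L=kilo=BASE, R=golf -> take RIGHT -> golf
i=2: L=kilo, R=charlie=BASE -> take LEFT -> kilo
i=3: L=kilo R=kilo -> agree -> kilo
i=4: L=delta R=delta -> agree -> delta
Conflict count: 0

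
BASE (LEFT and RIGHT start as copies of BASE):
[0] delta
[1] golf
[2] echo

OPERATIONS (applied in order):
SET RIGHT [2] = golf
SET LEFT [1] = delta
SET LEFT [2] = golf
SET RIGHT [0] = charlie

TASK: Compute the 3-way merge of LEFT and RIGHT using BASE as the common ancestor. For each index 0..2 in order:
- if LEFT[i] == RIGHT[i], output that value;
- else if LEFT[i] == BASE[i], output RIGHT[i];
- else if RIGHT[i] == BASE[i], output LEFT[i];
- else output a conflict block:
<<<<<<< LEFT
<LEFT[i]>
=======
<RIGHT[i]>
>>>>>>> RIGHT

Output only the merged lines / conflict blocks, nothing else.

Answer: charlie
delta
golf

Derivation:
Final LEFT:  [delta, delta, golf]
Final RIGHT: [charlie, golf, golf]
i=0: L=delta=BASE, R=charlie -> take RIGHT -> charlie
i=1: L=delta, R=golf=BASE -> take LEFT -> delta
i=2: L=golf R=golf -> agree -> golf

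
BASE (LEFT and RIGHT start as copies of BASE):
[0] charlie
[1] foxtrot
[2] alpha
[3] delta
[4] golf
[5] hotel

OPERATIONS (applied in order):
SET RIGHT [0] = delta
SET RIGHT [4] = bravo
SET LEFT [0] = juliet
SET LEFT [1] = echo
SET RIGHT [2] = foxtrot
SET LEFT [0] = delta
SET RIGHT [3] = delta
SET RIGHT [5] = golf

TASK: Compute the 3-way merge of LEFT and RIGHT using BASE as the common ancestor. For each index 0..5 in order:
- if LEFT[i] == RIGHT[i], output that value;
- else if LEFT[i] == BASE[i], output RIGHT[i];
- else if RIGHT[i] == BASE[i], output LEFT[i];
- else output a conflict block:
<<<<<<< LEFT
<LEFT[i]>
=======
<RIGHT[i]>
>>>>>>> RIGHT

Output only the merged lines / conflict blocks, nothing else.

Final LEFT:  [delta, echo, alpha, delta, golf, hotel]
Final RIGHT: [delta, foxtrot, foxtrot, delta, bravo, golf]
i=0: L=delta R=delta -> agree -> delta
i=1: L=echo, R=foxtrot=BASE -> take LEFT -> echo
i=2: L=alpha=BASE, R=foxtrot -> take RIGHT -> foxtrot
i=3: L=delta R=delta -> agree -> delta
i=4: L=golf=BASE, R=bravo -> take RIGHT -> bravo
i=5: L=hotel=BASE, R=golf -> take RIGHT -> golf

Answer: delta
echo
foxtrot
delta
bravo
golf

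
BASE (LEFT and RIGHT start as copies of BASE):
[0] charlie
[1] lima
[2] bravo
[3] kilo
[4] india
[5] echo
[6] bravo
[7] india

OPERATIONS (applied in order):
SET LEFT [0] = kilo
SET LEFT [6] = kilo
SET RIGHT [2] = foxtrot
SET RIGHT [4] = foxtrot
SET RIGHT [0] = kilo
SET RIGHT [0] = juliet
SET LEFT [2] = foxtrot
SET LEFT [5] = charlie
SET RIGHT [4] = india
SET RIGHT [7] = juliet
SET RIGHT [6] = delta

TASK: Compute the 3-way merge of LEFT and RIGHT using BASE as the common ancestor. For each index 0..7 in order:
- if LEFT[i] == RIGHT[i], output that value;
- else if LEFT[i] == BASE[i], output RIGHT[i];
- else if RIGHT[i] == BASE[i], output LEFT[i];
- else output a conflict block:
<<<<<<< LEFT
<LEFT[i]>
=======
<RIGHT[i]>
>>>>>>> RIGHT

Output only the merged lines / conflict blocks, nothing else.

Answer: <<<<<<< LEFT
kilo
=======
juliet
>>>>>>> RIGHT
lima
foxtrot
kilo
india
charlie
<<<<<<< LEFT
kilo
=======
delta
>>>>>>> RIGHT
juliet

Derivation:
Final LEFT:  [kilo, lima, foxtrot, kilo, india, charlie, kilo, india]
Final RIGHT: [juliet, lima, foxtrot, kilo, india, echo, delta, juliet]
i=0: BASE=charlie L=kilo R=juliet all differ -> CONFLICT
i=1: L=lima R=lima -> agree -> lima
i=2: L=foxtrot R=foxtrot -> agree -> foxtrot
i=3: L=kilo R=kilo -> agree -> kilo
i=4: L=india R=india -> agree -> india
i=5: L=charlie, R=echo=BASE -> take LEFT -> charlie
i=6: BASE=bravo L=kilo R=delta all differ -> CONFLICT
i=7: L=india=BASE, R=juliet -> take RIGHT -> juliet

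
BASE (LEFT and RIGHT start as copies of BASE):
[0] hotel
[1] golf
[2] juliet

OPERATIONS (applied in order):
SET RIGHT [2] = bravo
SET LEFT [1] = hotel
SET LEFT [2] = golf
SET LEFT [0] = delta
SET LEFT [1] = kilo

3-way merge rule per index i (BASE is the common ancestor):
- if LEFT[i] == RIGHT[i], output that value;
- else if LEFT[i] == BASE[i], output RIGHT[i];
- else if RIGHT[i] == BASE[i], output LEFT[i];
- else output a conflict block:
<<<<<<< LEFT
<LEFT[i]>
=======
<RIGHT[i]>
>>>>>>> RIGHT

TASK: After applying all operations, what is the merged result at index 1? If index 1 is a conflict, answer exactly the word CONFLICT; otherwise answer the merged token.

Answer: kilo

Derivation:
Final LEFT:  [delta, kilo, golf]
Final RIGHT: [hotel, golf, bravo]
i=0: L=delta, R=hotel=BASE -> take LEFT -> delta
i=1: L=kilo, R=golf=BASE -> take LEFT -> kilo
i=2: BASE=juliet L=golf R=bravo all differ -> CONFLICT
Index 1 -> kilo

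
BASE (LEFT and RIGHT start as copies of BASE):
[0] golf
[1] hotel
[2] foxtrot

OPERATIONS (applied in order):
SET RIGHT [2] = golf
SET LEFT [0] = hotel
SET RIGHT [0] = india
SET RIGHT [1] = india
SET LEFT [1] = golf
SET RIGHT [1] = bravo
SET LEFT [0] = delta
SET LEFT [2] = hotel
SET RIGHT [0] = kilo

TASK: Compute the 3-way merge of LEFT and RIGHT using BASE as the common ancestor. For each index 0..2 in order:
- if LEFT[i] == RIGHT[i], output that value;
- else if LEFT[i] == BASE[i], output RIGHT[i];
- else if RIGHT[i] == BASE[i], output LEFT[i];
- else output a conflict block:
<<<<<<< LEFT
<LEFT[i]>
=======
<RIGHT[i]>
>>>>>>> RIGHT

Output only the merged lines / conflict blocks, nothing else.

Final LEFT:  [delta, golf, hotel]
Final RIGHT: [kilo, bravo, golf]
i=0: BASE=golf L=delta R=kilo all differ -> CONFLICT
i=1: BASE=hotel L=golf R=bravo all differ -> CONFLICT
i=2: BASE=foxtrot L=hotel R=golf all differ -> CONFLICT

Answer: <<<<<<< LEFT
delta
=======
kilo
>>>>>>> RIGHT
<<<<<<< LEFT
golf
=======
bravo
>>>>>>> RIGHT
<<<<<<< LEFT
hotel
=======
golf
>>>>>>> RIGHT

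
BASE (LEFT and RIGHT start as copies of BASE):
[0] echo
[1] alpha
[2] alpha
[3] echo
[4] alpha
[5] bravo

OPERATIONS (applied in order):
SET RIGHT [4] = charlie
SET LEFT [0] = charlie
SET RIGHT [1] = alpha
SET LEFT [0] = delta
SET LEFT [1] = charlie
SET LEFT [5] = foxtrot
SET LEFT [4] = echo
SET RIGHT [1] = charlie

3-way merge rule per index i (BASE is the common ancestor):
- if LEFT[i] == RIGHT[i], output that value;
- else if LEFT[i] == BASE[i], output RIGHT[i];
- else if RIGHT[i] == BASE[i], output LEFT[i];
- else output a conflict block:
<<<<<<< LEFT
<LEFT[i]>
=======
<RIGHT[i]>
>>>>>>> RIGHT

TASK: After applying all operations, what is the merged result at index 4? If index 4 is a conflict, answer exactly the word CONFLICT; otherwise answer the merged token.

Final LEFT:  [delta, charlie, alpha, echo, echo, foxtrot]
Final RIGHT: [echo, charlie, alpha, echo, charlie, bravo]
i=0: L=delta, R=echo=BASE -> take LEFT -> delta
i=1: L=charlie R=charlie -> agree -> charlie
i=2: L=alpha R=alpha -> agree -> alpha
i=3: L=echo R=echo -> agree -> echo
i=4: BASE=alpha L=echo R=charlie all differ -> CONFLICT
i=5: L=foxtrot, R=bravo=BASE -> take LEFT -> foxtrot
Index 4 -> CONFLICT

Answer: CONFLICT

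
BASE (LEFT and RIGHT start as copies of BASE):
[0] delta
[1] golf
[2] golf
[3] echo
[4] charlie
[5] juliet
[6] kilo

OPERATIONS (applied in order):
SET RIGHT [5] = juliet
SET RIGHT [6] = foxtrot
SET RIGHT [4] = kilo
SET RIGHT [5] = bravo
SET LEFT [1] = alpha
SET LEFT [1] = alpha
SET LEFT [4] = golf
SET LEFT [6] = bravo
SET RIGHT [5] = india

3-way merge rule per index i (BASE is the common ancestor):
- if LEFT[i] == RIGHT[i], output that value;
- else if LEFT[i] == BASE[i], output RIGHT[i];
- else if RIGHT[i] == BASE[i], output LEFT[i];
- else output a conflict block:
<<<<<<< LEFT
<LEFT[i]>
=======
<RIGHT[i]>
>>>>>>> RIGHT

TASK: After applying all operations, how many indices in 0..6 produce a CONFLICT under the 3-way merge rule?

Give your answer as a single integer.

Final LEFT:  [delta, alpha, golf, echo, golf, juliet, bravo]
Final RIGHT: [delta, golf, golf, echo, kilo, india, foxtrot]
i=0: L=delta R=delta -> agree -> delta
i=1: L=alpha, R=golf=BASE -> take LEFT -> alpha
i=2: L=golf R=golf -> agree -> golf
i=3: L=echo R=echo -> agree -> echo
i=4: BASE=charlie L=golf R=kilo all differ -> CONFLICT
i=5: L=juliet=BASE, R=india -> take RIGHT -> india
i=6: BASE=kilo L=bravo R=foxtrot all differ -> CONFLICT
Conflict count: 2

Answer: 2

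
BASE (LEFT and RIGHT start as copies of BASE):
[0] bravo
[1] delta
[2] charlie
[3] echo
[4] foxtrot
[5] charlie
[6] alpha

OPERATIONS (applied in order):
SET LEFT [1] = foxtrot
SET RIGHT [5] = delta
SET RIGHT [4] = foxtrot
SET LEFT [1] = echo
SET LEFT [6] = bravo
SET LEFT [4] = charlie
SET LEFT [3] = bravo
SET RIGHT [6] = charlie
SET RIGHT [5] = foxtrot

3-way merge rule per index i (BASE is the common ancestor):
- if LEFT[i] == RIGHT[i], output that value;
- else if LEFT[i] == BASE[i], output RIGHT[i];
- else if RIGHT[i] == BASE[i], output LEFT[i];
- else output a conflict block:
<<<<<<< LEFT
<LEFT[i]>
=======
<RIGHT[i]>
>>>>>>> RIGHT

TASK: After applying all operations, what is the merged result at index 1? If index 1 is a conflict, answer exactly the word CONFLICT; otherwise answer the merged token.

Answer: echo

Derivation:
Final LEFT:  [bravo, echo, charlie, bravo, charlie, charlie, bravo]
Final RIGHT: [bravo, delta, charlie, echo, foxtrot, foxtrot, charlie]
i=0: L=bravo R=bravo -> agree -> bravo
i=1: L=echo, R=delta=BASE -> take LEFT -> echo
i=2: L=charlie R=charlie -> agree -> charlie
i=3: L=bravo, R=echo=BASE -> take LEFT -> bravo
i=4: L=charlie, R=foxtrot=BASE -> take LEFT -> charlie
i=5: L=charlie=BASE, R=foxtrot -> take RIGHT -> foxtrot
i=6: BASE=alpha L=bravo R=charlie all differ -> CONFLICT
Index 1 -> echo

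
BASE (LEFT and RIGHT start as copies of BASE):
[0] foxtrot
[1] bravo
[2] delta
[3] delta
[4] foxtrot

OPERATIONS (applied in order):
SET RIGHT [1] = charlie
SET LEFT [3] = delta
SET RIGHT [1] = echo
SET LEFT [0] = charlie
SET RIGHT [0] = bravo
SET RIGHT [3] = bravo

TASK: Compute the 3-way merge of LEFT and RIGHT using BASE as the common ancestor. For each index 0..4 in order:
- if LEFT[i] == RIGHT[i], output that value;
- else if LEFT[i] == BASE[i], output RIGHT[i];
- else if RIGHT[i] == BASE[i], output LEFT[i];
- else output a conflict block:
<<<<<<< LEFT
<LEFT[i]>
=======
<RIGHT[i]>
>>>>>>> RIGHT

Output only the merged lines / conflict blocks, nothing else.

Answer: <<<<<<< LEFT
charlie
=======
bravo
>>>>>>> RIGHT
echo
delta
bravo
foxtrot

Derivation:
Final LEFT:  [charlie, bravo, delta, delta, foxtrot]
Final RIGHT: [bravo, echo, delta, bravo, foxtrot]
i=0: BASE=foxtrot L=charlie R=bravo all differ -> CONFLICT
i=1: L=bravo=BASE, R=echo -> take RIGHT -> echo
i=2: L=delta R=delta -> agree -> delta
i=3: L=delta=BASE, R=bravo -> take RIGHT -> bravo
i=4: L=foxtrot R=foxtrot -> agree -> foxtrot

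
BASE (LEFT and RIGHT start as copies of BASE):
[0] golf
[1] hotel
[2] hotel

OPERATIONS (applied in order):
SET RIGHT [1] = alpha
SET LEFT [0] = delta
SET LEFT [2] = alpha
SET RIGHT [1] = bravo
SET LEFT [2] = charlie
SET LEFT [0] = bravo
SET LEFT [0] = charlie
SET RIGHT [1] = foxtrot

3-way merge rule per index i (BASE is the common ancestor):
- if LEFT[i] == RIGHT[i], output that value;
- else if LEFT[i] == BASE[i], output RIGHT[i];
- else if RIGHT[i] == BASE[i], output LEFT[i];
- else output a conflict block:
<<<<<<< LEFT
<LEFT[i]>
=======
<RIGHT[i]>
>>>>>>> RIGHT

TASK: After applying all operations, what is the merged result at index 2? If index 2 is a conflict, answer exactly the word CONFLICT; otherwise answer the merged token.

Final LEFT:  [charlie, hotel, charlie]
Final RIGHT: [golf, foxtrot, hotel]
i=0: L=charlie, R=golf=BASE -> take LEFT -> charlie
i=1: L=hotel=BASE, R=foxtrot -> take RIGHT -> foxtrot
i=2: L=charlie, R=hotel=BASE -> take LEFT -> charlie
Index 2 -> charlie

Answer: charlie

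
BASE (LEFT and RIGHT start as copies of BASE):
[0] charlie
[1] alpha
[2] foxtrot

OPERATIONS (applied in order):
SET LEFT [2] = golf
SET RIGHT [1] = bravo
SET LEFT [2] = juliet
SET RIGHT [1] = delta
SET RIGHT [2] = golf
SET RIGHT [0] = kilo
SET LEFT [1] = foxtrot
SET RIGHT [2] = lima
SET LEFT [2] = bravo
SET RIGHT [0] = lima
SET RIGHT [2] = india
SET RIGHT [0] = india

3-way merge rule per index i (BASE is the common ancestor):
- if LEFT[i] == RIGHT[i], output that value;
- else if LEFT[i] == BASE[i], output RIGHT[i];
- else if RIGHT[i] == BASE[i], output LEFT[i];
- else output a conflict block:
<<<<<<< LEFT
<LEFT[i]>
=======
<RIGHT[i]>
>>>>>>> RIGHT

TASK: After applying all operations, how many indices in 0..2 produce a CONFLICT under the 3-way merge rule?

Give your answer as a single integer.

Final LEFT:  [charlie, foxtrot, bravo]
Final RIGHT: [india, delta, india]
i=0: L=charlie=BASE, R=india -> take RIGHT -> india
i=1: BASE=alpha L=foxtrot R=delta all differ -> CONFLICT
i=2: BASE=foxtrot L=bravo R=india all differ -> CONFLICT
Conflict count: 2

Answer: 2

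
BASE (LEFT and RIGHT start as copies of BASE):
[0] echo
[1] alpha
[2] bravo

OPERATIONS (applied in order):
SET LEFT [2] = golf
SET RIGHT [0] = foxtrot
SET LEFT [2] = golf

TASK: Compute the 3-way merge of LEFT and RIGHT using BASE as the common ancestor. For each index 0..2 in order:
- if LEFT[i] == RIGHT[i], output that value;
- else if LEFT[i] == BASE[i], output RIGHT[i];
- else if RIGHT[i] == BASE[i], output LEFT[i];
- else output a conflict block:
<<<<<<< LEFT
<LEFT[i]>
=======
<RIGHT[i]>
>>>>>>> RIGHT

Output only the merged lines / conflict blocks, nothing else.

Answer: foxtrot
alpha
golf

Derivation:
Final LEFT:  [echo, alpha, golf]
Final RIGHT: [foxtrot, alpha, bravo]
i=0: L=echo=BASE, R=foxtrot -> take RIGHT -> foxtrot
i=1: L=alpha R=alpha -> agree -> alpha
i=2: L=golf, R=bravo=BASE -> take LEFT -> golf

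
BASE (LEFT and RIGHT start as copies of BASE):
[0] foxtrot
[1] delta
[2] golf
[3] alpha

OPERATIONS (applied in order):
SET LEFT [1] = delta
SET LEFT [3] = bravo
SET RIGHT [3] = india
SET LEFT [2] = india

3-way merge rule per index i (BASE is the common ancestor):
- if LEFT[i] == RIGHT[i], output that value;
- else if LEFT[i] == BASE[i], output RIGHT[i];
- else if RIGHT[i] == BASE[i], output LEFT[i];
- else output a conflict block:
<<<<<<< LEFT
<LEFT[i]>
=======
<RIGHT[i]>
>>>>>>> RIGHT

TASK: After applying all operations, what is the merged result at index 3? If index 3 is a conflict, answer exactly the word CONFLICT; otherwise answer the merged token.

Final LEFT:  [foxtrot, delta, india, bravo]
Final RIGHT: [foxtrot, delta, golf, india]
i=0: L=foxtrot R=foxtrot -> agree -> foxtrot
i=1: L=delta R=delta -> agree -> delta
i=2: L=india, R=golf=BASE -> take LEFT -> india
i=3: BASE=alpha L=bravo R=india all differ -> CONFLICT
Index 3 -> CONFLICT

Answer: CONFLICT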